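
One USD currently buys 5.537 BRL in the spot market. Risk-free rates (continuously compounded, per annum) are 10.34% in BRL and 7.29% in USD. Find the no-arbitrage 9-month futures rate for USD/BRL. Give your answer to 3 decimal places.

5.665

F = S·e^((r_BRL − r_USD)T) = 5.537 · e^((0.1034 − 0.0729) × 9/12)
= 5.537 · e^0.022875 = 5.537 × 1.023139
F = 5.665 BRL per USD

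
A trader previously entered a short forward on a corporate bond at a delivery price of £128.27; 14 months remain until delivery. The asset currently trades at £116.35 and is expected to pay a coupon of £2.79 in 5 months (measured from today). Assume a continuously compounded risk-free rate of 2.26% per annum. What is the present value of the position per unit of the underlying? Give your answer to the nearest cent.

£11.35

PV(remaining coupons) I = 2.79·e^(−0.0226·5/12) = 2.7639
Current forward F = (S − I)·e^(rT) = (116.35 − 2.7639)·e^(0.0226·14/12) = 113.5861 × 1.026717 = 116.6208
Value (long) = (F − K)·e^(−rT) = (116.6208 − 128.27) × 0.973978 = -11.3461
Short position value = −(long value) = £11.35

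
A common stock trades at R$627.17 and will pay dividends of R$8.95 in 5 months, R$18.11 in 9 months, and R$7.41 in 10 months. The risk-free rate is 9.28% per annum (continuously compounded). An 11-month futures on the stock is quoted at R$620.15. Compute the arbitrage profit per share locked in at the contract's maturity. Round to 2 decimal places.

PV(dividends) I = 8.95·e^(−0.0928·5/12) + 18.11·e^(−0.0928·9/12) + 7.41·e^(−0.0928·10/12) = 32.3615
Fair futures F* = (S − I)·e^(rT) = (627.17 − 32.3615)·e^0.085067 = 594.8085 × 1.088790 = 647.6215
Market R$620.15 < fair 647.6215: forward underpriced → reverse cash-and-carry (short the stock, invest proceeds at r, pay the dividends, go long the forward).
Profit at T = |F_mkt − F*| = |620.15 − 647.6215| = R$27.47 per share

R$27.47 per share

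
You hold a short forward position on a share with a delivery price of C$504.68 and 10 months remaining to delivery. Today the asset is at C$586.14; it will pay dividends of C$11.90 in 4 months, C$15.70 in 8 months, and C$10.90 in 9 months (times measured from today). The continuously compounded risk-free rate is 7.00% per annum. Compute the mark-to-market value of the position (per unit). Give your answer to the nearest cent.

PV(remaining dividends) I = 11.90·e^(−0.0700·4/12) + 15.70·e^(−0.0700·8/12) + 10.90·e^(−0.0700·9/12) = 36.9522
Current forward F = (S − I)·e^(rT) = (586.14 − 36.9522)·e^(0.0700·10/12) = 549.1878 × 1.060068 = 582.1764
Value (long) = (F − K)·e^(−rT) = (582.1764 − 504.68) × 0.943335 = 73.1051
Short position value = −(long value) = -C$73.11

-C$73.11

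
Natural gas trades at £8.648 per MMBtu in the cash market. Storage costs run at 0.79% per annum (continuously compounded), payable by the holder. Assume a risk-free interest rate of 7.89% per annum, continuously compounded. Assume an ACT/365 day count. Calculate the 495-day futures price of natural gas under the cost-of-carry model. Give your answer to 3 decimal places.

£9.728 per MMBtu

Net carry = r + u − y = 0.0789 + 0.0079 − 0.0000 = 0.0868
F = S·e^((r+u−y)T) = 8.648 · e^(0.0868 × 495/365) = 8.648 · e^0.117715
= 8.648 × 1.124923 = £9.728 per MMBtu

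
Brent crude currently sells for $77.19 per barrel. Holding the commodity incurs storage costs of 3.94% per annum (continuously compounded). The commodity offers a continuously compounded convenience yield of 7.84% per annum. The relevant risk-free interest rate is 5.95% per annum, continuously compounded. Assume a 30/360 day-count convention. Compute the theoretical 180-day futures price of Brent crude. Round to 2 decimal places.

$77.99 per barrel

Net carry = r + u − y = 0.0595 + 0.0394 − 0.0784 = 0.0205
F = S·e^((r+u−y)T) = 77.19 · e^(0.0205 × 180/360) = 77.19 · e^0.010250
= 77.19 × 1.010303 = $77.99 per barrel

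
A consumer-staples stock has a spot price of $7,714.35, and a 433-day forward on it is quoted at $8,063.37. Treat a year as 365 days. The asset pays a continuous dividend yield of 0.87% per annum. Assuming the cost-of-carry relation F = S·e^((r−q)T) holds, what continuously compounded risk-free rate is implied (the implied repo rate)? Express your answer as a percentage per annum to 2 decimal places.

From F = S·e^((r−q)T): (r − q) = ln(F/S)/T
ln(8063.37/7714.35) = ln(1.045243) = 0.044249
(r − q) = 0.044249 / (433/365) = 0.037300
r = ln(F/S)/T + q = 0.037300 + 0.0087 = 0.046000
r = 4.60%

4.60%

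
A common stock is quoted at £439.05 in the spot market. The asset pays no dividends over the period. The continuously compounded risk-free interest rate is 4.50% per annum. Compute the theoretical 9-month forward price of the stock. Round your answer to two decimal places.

£454.12

F = S·e^(rT) = 439.05 · e^(0.0450 × 9/12)
= 439.05 · e^0.033750 = 439.05 × 1.034326
F = £454.12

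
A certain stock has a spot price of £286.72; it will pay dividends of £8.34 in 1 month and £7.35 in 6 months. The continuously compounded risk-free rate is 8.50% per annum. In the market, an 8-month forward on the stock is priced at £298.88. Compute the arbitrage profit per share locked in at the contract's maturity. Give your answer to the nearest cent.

PV(dividends) I = 8.34·e^(−0.0850·1/12) + 7.35·e^(−0.0850·6/12) = 15.3253
Fair forward F* = (S − I)·e^(rT) = (286.72 − 15.3253)·e^0.056667 = 271.3947 × 1.058303 = 287.2178
Market £298.88 > fair 287.2178: forward overpriced → cash-and-carry (borrow at r, buy the stock and collect the dividends, short the forward).
Profit at T = |F_mkt − F*| = |298.88 − 287.2178| = £11.66 per share

£11.66 per share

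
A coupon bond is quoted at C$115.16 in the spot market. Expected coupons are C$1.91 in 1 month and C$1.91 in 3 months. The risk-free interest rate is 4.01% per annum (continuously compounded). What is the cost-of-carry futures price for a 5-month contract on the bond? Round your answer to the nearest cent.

PV(coupons) I = 1.91·e^(−0.0401·1/12) + 1.91·e^(−0.0401·3/12)
I = 1.9036 + 1.8909 = 3.7945
F = (S − I)·e^(rT) = (115.16 − 3.7945) · e^(0.0401·5/12)
= 111.3655 · e^0.016708 = 111.3655 × 1.016848 = C$113.24

C$113.24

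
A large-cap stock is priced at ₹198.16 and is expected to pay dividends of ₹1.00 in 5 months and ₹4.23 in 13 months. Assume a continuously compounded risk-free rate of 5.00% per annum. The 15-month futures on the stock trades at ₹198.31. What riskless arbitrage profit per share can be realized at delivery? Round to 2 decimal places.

₹7.32 per share

PV(dividends) I = 1.00·e^(−0.0500·5/12) + 4.23·e^(−0.0500·13/12) = 4.9864
Fair futures F* = (S − I)·e^(rT) = (198.16 − 4.9864)·e^0.062500 = 193.1736 × 1.064494 = 205.6321
Market ₹198.31 < fair 205.6321: forward underpriced → reverse cash-and-carry (short the stock, invest proceeds at r, pay the dividends, go long the forward).
Profit at T = |F_mkt − F*| = |198.31 − 205.6321| = ₹7.32 per share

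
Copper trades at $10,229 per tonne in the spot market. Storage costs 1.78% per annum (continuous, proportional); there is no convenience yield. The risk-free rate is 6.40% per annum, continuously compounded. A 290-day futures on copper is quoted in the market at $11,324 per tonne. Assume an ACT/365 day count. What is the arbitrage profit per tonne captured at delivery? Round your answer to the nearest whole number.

Fair futures: F* = S·e^(carry·T), with carry = (r + u) = 0.0640 + 0.0178 = 0.0818
F* = 10229 · e^(0.0818 × 290/365) = 10229 · e^0.064992 = 10229 × 1.067150 = $10915.8774
Market $11324 > fair $10915.8774: forward overpriced → cash-and-carry (buy spot, short the forward).
At maturity, profit = |F_mkt − F*| = |11324 − 10915.8774| = $408 per tonne

$408 per tonne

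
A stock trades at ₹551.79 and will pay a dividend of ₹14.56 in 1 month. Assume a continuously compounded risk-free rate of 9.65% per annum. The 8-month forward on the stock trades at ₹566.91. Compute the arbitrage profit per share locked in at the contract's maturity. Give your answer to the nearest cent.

₹6.14 per share

PV(dividends) I = 14.56·e^(−0.0965·1/12) = 14.4434
Fair forward F* = (S − I)·e^(rT) = (551.79 − 14.4434)·e^0.064333 = 537.3466 × 1.066447 = 573.0517
Market ₹566.91 < fair 573.0517: forward underpriced → reverse cash-and-carry (short the stock, invest proceeds at r, pay the dividends, go long the forward).
Profit at T = |F_mkt − F*| = |566.91 − 573.0517| = ₹6.14 per share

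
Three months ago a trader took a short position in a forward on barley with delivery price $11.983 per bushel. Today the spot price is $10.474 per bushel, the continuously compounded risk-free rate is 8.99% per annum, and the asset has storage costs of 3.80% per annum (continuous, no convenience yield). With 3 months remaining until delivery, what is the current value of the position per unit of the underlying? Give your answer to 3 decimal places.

Current fair forward for the remaining 3 months: F = S·e^((r + u)·T), (r + u) = 0.0899 + 0.0380 = 0.1279
F = 10.474 · e^(0.1279 × 3/12) = 10.474 × 1.032492 = 10.8143
Value of long forward = (F − K)·e^(−rT) = (10.8143 − 11.983) · e^(−0.0899·3/12)
= -1.1687 × 0.977776 = -1.143
Short position value = −(long value) = $1.143

$1.143 per bushel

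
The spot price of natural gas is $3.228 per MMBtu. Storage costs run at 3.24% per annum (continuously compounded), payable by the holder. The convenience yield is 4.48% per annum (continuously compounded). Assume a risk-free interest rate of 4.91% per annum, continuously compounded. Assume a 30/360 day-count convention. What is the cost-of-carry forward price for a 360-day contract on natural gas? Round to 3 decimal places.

Net carry = r + u − y = 0.0491 + 0.0324 − 0.0448 = 0.0367
F = S·e^((r+u−y)T) = 3.228 · e^(0.0367 × 360/360) = 3.228 · e^0.036700
= 3.228 × 1.037382 = $3.349 per MMBtu

$3.349 per MMBtu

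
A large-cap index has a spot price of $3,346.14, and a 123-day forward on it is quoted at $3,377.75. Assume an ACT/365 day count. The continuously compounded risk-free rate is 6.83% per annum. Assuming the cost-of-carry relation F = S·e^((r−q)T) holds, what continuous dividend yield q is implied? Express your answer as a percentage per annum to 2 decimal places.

4.04%

From F = S·e^((r−q)T): (r − q) = ln(F/S)/T
ln(3377.75/3346.14) = ln(1.009447) = 0.009403
(r − q) = 0.009403 / (123/365) = 0.027903
q = r − ln(F/S)/T = 0.0683 − 0.027903 = 0.040397
q = 4.04%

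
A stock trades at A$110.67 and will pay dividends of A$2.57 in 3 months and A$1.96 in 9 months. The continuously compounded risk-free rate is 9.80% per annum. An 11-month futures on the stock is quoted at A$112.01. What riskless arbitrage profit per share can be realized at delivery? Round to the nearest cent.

A$4.33 per share

PV(dividends) I = 2.57·e^(−0.0980·3/12) + 1.96·e^(−0.0980·9/12) = 4.3289
Fair futures F* = (S − I)·e^(rT) = (110.67 − 4.3289)·e^0.089833 = 106.3411 × 1.093992 = 116.3363
Market A$112.01 < fair 116.3363: forward underpriced → reverse cash-and-carry (short the stock, invest proceeds at r, pay the dividends, go long the forward).
Profit at T = |F_mkt − F*| = |112.01 − 116.3363| = A$4.33 per share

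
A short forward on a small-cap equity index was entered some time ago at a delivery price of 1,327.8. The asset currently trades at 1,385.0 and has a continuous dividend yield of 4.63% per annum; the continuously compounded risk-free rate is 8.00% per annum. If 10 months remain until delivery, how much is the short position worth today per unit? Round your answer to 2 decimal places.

-90.41

Current fair forward for the remaining 10 months: F = S·e^((r − q)·T), (r − q) = 0.0800 − 0.0463 = 0.0337
F = 1385.0 · e^(0.0337 × 10/12) = 1385.0 × 1.02848139 = 1424.4467
Value of long forward = (F − K)·e^(−rT) = (1424.4467 − 1327.8) · e^(−0.0800·10/12)
= 96.6467 × 0.93550699 = 90.41
Short position value = −(long value) = -90.41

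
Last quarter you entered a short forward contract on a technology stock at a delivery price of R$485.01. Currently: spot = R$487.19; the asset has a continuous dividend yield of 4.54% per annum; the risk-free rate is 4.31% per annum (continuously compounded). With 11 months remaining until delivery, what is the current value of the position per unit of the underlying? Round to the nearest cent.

-R$1.11

Current fair forward for the remaining 11 months: F = S·e^((r − q)·T), (r − q) = 0.0431 − 0.0454 = -0.0023
F = 487.19 · e^(-0.0023 × 11/12) = 487.19 × 0.997894 = 486.1640
Value of long forward = (F − K)·e^(−rT) = (486.1640 − 485.01) · e^(−0.0431·11/12)
= 1.1540 × 0.961262 = 1.11
Short position value = −(long value) = -R$1.11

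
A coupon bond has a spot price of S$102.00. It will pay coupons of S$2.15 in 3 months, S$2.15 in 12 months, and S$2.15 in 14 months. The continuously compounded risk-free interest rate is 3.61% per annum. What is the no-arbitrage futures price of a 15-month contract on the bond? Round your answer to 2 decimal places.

S$100.15

PV(coupons) I = 2.15·e^(−0.0361·3/12) + 2.15·e^(−0.0361·12/12) + 2.15·e^(−0.0361·14/12)
I = 2.1307 + 2.0738 + 2.0613 = 6.2658
F = (S − I)·e^(rT) = (102.00 − 6.2658) · e^(0.0361·15/12)
= 95.7342 · e^0.045125 = 95.7342 × 1.046159 = S$100.15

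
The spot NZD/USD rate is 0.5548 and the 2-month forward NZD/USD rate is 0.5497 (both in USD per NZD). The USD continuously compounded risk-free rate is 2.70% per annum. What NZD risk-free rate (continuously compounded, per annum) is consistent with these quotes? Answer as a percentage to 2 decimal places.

8.24%

F = S·e^((r_USD − r_NZD)T) ⇒ r_NZD = r_USD − ln(F/S)/T
ln(0.5497/0.5548) = -0.009235; /(2/12) = -0.055410
r_NZD = 0.0270 + 0.055410 = 0.082410
r_NZD = 8.24%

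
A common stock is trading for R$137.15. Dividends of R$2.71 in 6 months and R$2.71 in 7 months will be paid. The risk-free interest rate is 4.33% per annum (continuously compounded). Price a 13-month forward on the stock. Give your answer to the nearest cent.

PV(dividends) I = 2.71·e^(−0.0433·6/12) + 2.71·e^(−0.0433·7/12)
I = 2.6520 + 2.6424 = 5.2944
F = (S − I)·e^(rT) = (137.15 − 5.2944) · e^(0.0433·13/12)
= 131.8556 · e^0.046908 = 131.8556 × 1.048026 = R$138.19

R$138.19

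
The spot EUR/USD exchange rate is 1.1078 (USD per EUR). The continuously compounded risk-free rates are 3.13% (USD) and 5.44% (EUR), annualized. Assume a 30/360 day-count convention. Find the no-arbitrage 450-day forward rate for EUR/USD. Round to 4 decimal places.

1.0763

F = S·e^((r_USD − r_EUR)T) = 1.1078 · e^((0.0313 − 0.0544) × 450/360)
= 1.1078 · e^-0.028875 = 1.1078 × 0.971538
F = 1.0763 USD per EUR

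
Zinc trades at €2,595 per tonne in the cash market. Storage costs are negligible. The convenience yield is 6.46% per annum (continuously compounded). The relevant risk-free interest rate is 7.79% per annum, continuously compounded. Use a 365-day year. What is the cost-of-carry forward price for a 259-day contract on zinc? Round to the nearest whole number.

Net carry = r + u − y = 0.0779 + 0.0000 − 0.0646 = 0.0133
F = S·e^((r+u−y)T) = 2595 · e^(0.0133 × 259/365) = 2595 · e^0.009438
= 2595 × 1.009483 = €2,620 per tonne

€2,620 per tonne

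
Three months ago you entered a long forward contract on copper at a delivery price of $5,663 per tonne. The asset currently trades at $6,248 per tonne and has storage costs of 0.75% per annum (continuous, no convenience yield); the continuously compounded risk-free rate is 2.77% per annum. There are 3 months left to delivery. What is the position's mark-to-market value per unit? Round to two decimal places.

$635.81 per tonne

Current fair forward for the remaining 3 months: F = S·e^((r + u)·T), (r + u) = 0.0277 + 0.0075 = 0.0352
F = 6248 · e^(0.0352 × 3/12) = 6248 × 1.00883883 = 6303.2250
Value of long forward = (F − K)·e^(−rT) = (6303.2250 − 5663) · e^(−0.0277·3/12)
= 640.2250 × 0.99309892 = 635.81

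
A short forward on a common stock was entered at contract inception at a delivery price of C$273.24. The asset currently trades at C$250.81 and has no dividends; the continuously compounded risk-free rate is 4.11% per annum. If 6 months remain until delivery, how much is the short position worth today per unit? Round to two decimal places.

C$16.87

Current fair forward for the remaining 6 months: F = S·e^(r·T), r = 0.0411
F = 250.81 · e^(0.0411 × 6/12) = 250.81 × 1.020763 = 256.0176
Value of long forward = (F − K)·e^(−rT) = (256.0176 − 273.24) · e^(−0.0411·6/12)
= -17.2224 × 0.979660 = -16.87
Short position value = −(long value) = C$16.87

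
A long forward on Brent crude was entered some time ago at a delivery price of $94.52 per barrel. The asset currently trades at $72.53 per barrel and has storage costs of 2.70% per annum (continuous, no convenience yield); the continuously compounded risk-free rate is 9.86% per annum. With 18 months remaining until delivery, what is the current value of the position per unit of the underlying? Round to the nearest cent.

-$6.00 per barrel

Current fair forward for the remaining 18 months: F = S·e^((r + u)·T), (r + u) = 0.0986 + 0.0270 = 0.1256
F = 72.53 · e^(0.1256 × 18/12) = 72.53 × 1.207316 = 87.5666
Value of long forward = (F − K)·e^(−rT) = (87.5666 − 94.52) · e^(−0.0986·18/12)
= -6.9534 × 0.862517 = -6.00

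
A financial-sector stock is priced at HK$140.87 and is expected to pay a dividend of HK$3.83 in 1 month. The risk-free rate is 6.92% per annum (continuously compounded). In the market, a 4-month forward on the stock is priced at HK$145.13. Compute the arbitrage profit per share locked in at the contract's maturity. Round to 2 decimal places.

PV(dividends) I = 3.83·e^(−0.0692·1/12) = 3.8080
Fair forward F* = (S − I)·e^(rT) = (140.87 − 3.8080)·e^0.023067 = 137.0620 × 1.023335 = 140.2603
Market HK$145.13 > fair 140.2603: forward overpriced → cash-and-carry (borrow at r, buy the stock and collect the dividends, short the forward).
Profit at T = |F_mkt − F*| = |145.13 − 140.2603| = HK$4.87 per share

HK$4.87 per share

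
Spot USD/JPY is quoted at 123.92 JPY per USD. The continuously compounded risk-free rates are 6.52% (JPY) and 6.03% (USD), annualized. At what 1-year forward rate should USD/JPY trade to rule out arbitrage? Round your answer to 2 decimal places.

124.53

F = S·e^((r_JPY − r_USD)T) = 123.92 · e^((0.0652 − 0.0603) × 12/12)
= 123.92 · e^0.004900 = 123.92 × 1.004912
F = 124.53 JPY per USD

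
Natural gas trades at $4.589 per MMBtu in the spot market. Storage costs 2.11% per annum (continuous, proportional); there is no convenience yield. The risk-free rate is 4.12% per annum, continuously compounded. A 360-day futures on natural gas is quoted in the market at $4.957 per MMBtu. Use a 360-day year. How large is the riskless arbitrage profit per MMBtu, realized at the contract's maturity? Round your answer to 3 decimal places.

$0.073 per MMBtu

Fair futures: F* = S·e^(carry·T), with carry = (r + u) = 0.0412 + 0.0211 = 0.0623
F* = 4.589 · e^(0.0623 × 360/360) = 4.589 · e^0.062300 = 4.589 × 1.064282 = $4.8840
Market $4.957 > fair $4.8840: forward overpriced → cash-and-carry (buy spot, short the forward).
At maturity, profit = |F_mkt − F*| = |4.957 − 4.8840| = $0.073 per MMBtu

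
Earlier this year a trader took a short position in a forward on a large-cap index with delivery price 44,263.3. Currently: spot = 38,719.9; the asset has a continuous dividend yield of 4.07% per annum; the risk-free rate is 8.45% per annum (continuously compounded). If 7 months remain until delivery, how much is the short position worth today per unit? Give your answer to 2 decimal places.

Current fair forward for the remaining 7 months: F = S·e^((r − q)·T), (r − q) = 0.0845 − 0.0407 = 0.0438
F = 38719.9 · e^(0.0438 × 7/12) = 38719.9 × 1.02587920 = 39721.9400
Value of long forward = (F − K)·e^(−rT) = (39721.9400 − 44263.3) · e^(−0.0845·7/12)
= -4541.3600 × 0.95190345 = -4322.94
Short position value = −(long value) = 4322.94

4322.94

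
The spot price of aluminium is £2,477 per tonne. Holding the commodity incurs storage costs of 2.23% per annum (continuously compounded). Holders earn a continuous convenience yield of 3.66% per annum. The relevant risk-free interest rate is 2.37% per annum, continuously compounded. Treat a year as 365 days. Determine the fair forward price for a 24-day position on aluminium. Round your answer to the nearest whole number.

£2,479 per tonne

Net carry = r + u − y = 0.0237 + 0.0223 − 0.0366 = 0.0094
F = S·e^((r+u−y)T) = 2477 · e^(0.0094 × 24/365) = 2477 · e^0.000618
= 2477 × 1.000618 = £2,479 per tonne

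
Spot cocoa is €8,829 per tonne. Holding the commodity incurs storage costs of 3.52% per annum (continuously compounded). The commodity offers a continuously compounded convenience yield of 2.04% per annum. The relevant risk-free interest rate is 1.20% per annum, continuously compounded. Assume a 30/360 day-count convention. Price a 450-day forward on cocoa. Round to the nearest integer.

€9,130 per tonne

Net carry = r + u − y = 0.0120 + 0.0352 − 0.0204 = 0.0268
F = S·e^((r+u−y)T) = 8829 · e^(0.0268 × 450/360) = 8829 · e^0.033500
= 8829 × 1.034067 = €9,130 per tonne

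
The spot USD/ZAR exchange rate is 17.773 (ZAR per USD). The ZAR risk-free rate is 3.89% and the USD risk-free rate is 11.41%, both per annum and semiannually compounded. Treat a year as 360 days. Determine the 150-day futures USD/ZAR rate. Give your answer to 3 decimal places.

By covered interest parity, F = S · (1+r_ZAR/2)^(2T) / (1+r_USD/2)^(2T)
= 17.773 × 1.016182 / 1.047321 = 17.773 × 0.970268
F = 17.245 ZAR per USD

17.245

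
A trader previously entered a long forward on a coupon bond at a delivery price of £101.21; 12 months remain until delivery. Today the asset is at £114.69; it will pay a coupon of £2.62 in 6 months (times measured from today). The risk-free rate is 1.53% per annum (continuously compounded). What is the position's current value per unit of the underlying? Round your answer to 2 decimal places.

PV(remaining coupons) I = 2.62·e^(−0.0153·6/12) = 2.6000
Current forward F = (S − I)·e^(rT) = (114.69 − 2.6000)·e^(0.0153·12/12) = 112.0900 × 1.015418 = 113.8182
Value (long) = (F − K)·e^(−rT) = (113.8182 − 101.21) × 0.984816 = 12.4168
Value = £12.42

£12.42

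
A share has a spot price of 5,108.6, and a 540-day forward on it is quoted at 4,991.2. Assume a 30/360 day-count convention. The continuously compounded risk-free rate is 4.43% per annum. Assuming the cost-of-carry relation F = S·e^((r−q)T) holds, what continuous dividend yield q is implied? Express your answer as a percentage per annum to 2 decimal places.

From F = S·e^((r−q)T): (r − q) = ln(F/S)/T
ln(4991.2/5108.6) = ln(0.977019) = -0.023249
(r − q) = -0.023249 / (540/360) = -0.015499
q = r − ln(F/S)/T = 0.0443 + 0.015499 = 0.059799
q = 5.98%

5.98%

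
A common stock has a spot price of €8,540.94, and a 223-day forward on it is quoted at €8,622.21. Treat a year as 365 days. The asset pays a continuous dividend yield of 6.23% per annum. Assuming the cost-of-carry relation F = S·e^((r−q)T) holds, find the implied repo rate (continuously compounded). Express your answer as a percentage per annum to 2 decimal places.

From F = S·e^((r−q)T): (r − q) = ln(F/S)/T
ln(8622.21/8540.94) = ln(1.009515) = 0.009470
(r − q) = 0.009470 / (223/365) = 0.015500
r = ln(F/S)/T + q = 0.015500 + 0.0623 = 0.077800
r = 7.78%

7.78%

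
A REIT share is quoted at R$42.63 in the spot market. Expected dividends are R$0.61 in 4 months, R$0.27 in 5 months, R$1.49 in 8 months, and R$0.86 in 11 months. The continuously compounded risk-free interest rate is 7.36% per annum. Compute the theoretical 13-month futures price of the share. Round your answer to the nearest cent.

PV(dividends) I = 0.61·e^(−0.0736·4/12) + 0.27·e^(−0.0736·5/12) + 1.49·e^(−0.0736·8/12) + 0.86·e^(−0.0736·11/12)
I = 0.5952 + 0.2618 + 1.4187 + 0.8039 = 3.0796
F = (S − I)·e^(rT) = (42.63 − 3.0796) · e^(0.0736·13/12)
= 39.5504 · e^0.079733 = 39.5504 × 1.082998 = R$42.83

R$42.83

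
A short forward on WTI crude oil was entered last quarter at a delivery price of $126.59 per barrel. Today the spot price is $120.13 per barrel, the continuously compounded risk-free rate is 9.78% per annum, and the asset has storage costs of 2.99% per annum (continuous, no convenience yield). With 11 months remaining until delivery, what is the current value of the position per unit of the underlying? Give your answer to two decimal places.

Current fair forward for the remaining 11 months: F = S·e^((r + u)·T), (r + u) = 0.0978 + 0.0299 = 0.1277
F = 120.13 · e^(0.1277 × 11/12) = 120.13 × 1.124185 = 135.0483
Value of long forward = (F − K)·e^(−rT) = (135.0483 − 126.59) · e^(−0.0978·11/12)
= 8.4583 × 0.914251 = 7.73
Short position value = −(long value) = -$7.73

-$7.73 per barrel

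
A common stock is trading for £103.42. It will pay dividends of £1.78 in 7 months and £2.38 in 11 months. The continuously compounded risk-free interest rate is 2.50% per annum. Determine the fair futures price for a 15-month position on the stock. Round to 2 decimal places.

PV(dividends) I = 1.78·e^(−0.0250·7/12) + 2.38·e^(−0.0250·11/12)
I = 1.7542 + 2.3261 = 4.0803
F = (S − I)·e^(rT) = (103.42 − 4.0803) · e^(0.0250·15/12)
= 99.3397 · e^0.031250 = 99.3397 × 1.031743 = £102.49

£102.49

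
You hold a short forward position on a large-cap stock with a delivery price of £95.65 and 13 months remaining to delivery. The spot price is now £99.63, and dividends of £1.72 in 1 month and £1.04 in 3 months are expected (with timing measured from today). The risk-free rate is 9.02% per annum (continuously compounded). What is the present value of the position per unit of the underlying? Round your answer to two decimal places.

PV(remaining dividends) I = 1.72·e^(−0.0902·1/12) + 1.04·e^(−0.0902·3/12) = 2.7239
Current forward F = (S − I)·e^(rT) = (99.63 − 2.7239)·e^(0.0902·13/12) = 96.9061 × 1.102650 = 106.8535
Value (long) = (F − K)·e^(−rT) = (106.8535 − 95.65) × 0.906906 = 10.1605
Short position value = −(long value) = -£10.16

-£10.16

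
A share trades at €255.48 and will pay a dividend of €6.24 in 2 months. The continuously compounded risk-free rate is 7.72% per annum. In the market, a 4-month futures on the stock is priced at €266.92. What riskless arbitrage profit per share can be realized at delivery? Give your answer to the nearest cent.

€11.10 per share

PV(dividends) I = 6.24·e^(−0.0772·2/12) = 6.1602
Fair futures F* = (S − I)·e^(rT) = (255.48 − 6.1602)·e^0.025733 = 249.3198 × 1.026067 = 255.8188
Market €266.92 > fair 255.8188: forward overpriced → cash-and-carry (borrow at r, buy the stock and collect the dividends, short the forward).
Profit at T = |F_mkt − F*| = |266.92 − 255.8188| = €11.10 per share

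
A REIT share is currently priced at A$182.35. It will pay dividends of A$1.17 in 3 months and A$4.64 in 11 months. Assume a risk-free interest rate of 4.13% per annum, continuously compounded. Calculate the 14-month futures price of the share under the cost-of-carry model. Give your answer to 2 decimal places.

A$185.45

PV(dividends) I = 1.17·e^(−0.0413·3/12) + 4.64·e^(−0.0413·11/12)
I = 1.1580 + 4.4676 = 5.6256
F = (S − I)·e^(rT) = (182.35 − 5.6256) · e^(0.0413·14/12)
= 176.7244 · e^0.048183 = 176.7244 × 1.049363 = A$185.45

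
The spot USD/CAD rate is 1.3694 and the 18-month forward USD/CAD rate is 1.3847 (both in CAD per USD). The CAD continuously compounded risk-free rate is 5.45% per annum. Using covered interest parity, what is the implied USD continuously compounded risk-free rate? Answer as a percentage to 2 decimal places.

4.71%

F = S·e^((r_CAD − r_USD)T) ⇒ r_USD = r_CAD − ln(F/S)/T
ln(1.3847/1.3694) = 0.011111; /(18/12) = 0.007407
r_USD = 0.0545 − 0.007407 = 0.047093
r_USD = 4.71%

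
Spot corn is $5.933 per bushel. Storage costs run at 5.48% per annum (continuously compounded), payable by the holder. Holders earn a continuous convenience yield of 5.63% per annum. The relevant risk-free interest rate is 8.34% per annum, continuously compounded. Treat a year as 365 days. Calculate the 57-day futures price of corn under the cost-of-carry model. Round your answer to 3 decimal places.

$6.009 per bushel

Net carry = r + u − y = 0.0834 + 0.0548 − 0.0563 = 0.0819
F = S·e^((r+u−y)T) = 5.933 · e^(0.0819 × 57/365) = 5.933 · e^0.012790
= 5.933 × 1.012872 = $6.009 per bushel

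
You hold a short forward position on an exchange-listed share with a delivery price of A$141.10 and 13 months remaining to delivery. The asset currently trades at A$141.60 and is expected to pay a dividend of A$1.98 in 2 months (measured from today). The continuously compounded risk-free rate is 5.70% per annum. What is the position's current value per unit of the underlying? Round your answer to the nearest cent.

PV(remaining dividends) I = 1.98·e^(−0.0570·2/12) = 1.9613
Current forward F = (S − I)·e^(rT) = (141.60 − 1.9613)·e^(0.0570·13/12) = 139.6387 × 1.063696 = 148.5331
Value (long) = (F − K)·e^(−rT) = (148.5331 − 141.10) × 0.940118 = 6.9880
Short position value = −(long value) = -A$6.99

-A$6.99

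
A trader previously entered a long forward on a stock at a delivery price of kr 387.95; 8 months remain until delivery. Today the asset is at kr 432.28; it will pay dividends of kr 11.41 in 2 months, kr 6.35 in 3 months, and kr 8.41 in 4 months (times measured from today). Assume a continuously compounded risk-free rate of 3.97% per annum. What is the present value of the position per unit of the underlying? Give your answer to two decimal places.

kr 28.54

PV(remaining dividends) I = 11.41·e^(−0.0397·2/12) + 6.35·e^(−0.0397·3/12) + 8.41·e^(−0.0397·4/12) = 25.9215
Current forward F = (S − I)·e^(rT) = (432.28 − 25.9215)·e^(0.0397·8/12) = 406.3585 × 1.026820 = 417.2570
Value (long) = (F − K)·e^(−rT) = (417.2570 − 387.95) × 0.973881 = 28.5415
Value = kr 28.54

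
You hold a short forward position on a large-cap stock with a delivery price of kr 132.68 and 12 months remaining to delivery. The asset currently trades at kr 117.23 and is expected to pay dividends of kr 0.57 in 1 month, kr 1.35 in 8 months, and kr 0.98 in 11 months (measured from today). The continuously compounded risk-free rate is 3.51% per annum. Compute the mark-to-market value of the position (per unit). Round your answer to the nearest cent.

kr 13.71

PV(remaining dividends) I = 0.57·e^(−0.0351·1/12) + 1.35·e^(−0.0351·8/12) + 0.98·e^(−0.0351·11/12) = 2.8361
Current forward F = (S − I)·e^(rT) = (117.23 − 2.8361)·e^(0.0351·12/12) = 114.3939 × 1.035723 = 118.4804
Value (long) = (F − K)·e^(−rT) = (118.4804 − 132.68) × 0.965509 = -13.7098
Short position value = −(long value) = kr 13.71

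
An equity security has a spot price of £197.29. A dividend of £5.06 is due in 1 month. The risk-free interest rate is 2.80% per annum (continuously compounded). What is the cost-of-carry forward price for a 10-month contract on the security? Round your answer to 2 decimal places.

£196.78

PV(dividends) I = 5.06·e^(−0.0280·1/12)
I = 5.0482
F = (S − I)·e^(rT) = (197.29 − 5.0482) · e^(0.0280·10/12)
= 192.2418 · e^0.023333 = 192.2418 × 1.023607 = £196.78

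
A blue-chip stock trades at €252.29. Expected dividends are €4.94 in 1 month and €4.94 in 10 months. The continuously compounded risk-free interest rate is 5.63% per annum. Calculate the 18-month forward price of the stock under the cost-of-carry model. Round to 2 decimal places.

€264.04

PV(dividends) I = 4.94·e^(−0.0563·1/12) + 4.94·e^(−0.0563·10/12)
I = 4.9169 + 4.7136 = 9.6305
F = (S − I)·e^(rT) = (252.29 − 9.6305) · e^(0.0563·18/12)
= 242.6595 · e^0.084450 = 242.6595 × 1.088118 = €264.04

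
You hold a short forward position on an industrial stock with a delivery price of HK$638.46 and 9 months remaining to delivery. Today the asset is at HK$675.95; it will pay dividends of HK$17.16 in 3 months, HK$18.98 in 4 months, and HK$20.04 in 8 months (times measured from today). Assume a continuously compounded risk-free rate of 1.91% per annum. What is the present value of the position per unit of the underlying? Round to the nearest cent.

HK$9.15

PV(remaining dividends) I = 17.16·e^(−0.0191·3/12) + 18.98·e^(−0.0191·4/12) + 20.04·e^(−0.0191·8/12) = 55.7242
Current forward F = (S − I)·e^(rT) = (675.95 − 55.7242)·e^(0.0191·9/12) = 620.2258 × 1.014428 = 629.1744
Value (long) = (F − K)·e^(−rT) = (629.1744 − 638.46) × 0.985777 = -9.1535
Short position value = −(long value) = HK$9.15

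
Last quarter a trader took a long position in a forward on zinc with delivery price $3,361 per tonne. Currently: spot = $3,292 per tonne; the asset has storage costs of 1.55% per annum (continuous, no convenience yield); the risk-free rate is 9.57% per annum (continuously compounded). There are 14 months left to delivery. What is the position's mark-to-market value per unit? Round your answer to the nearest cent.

Current fair forward for the remaining 14 months: F = S·e^((r + u)·T), (r + u) = 0.0957 + 0.0155 = 0.1112
F = 3292 · e^(0.1112 × 14/12) = 3292 × 1.13852474 = 3748.0234
Value of long forward = (F − K)·e^(−rT) = (3748.0234 − 3361) · e^(−0.0957·14/12)
= 387.0234 × 0.89435723 = 346.14

$346.14 per tonne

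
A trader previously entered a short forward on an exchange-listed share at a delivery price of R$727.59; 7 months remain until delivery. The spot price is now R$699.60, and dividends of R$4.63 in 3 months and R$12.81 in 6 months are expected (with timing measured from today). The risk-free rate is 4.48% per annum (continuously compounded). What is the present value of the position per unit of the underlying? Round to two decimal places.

R$26.33

PV(remaining dividends) I = 4.63·e^(−0.0448·3/12) + 12.81·e^(−0.0448·6/12) = 17.1047
Current forward F = (S − I)·e^(rT) = (699.60 − 17.1047)·e^(0.0448·7/12) = 682.4953 × 1.026478 = 700.5664
Value (long) = (F − K)·e^(−rT) = (700.5664 − 727.59) × 0.974205 = -26.3265
Short position value = −(long value) = R$26.33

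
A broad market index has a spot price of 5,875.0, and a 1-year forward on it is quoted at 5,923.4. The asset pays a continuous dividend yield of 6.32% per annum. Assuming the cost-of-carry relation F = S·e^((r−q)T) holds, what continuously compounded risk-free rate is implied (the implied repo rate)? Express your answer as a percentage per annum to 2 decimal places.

From F = S·e^((r−q)T): (r − q) = ln(F/S)/T
ln(5923.4/5875.0) = ln(1.008238) = 0.008204
(r − q) = 0.008204 / (1) = 0.008204
r = ln(F/S)/T + q = 0.008204 + 0.0632 = 0.071404
r = 7.14%

7.14%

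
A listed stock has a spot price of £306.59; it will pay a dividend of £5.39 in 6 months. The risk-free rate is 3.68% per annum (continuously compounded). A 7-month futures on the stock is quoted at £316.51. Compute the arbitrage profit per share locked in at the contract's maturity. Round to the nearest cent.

PV(dividends) I = 5.39·e^(−0.0368·6/12) = 5.2917
Fair futures F* = (S − I)·e^(rT) = (306.59 − 5.2917)·e^0.021467 = 301.2983 × 1.021699 = 307.8362
Market £316.51 > fair 307.8362: forward overpriced → cash-and-carry (borrow at r, buy the stock and collect the dividends, short the forward).
Profit at T = |F_mkt − F*| = |316.51 − 307.8362| = £8.67 per share

£8.67 per share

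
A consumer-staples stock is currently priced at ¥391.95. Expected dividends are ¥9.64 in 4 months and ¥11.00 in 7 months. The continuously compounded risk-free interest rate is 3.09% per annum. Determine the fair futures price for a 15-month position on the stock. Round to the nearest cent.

PV(dividends) I = 9.64·e^(−0.0309·4/12) + 11.00·e^(−0.0309·7/12)
I = 9.5412 + 10.8035 = 20.3447
F = (S − I)·e^(rT) = (391.95 − 20.3447) · e^(0.0309·15/12)
= 371.6053 · e^0.038625 = 371.6053 × 1.039381 = ¥386.24

¥386.24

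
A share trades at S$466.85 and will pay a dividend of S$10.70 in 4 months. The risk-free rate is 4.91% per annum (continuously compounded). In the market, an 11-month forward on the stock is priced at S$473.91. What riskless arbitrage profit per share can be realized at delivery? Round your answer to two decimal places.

PV(dividends) I = 10.70·e^(−0.0491·4/12) = 10.5263
Fair forward F* = (S − I)·e^(rT) = (466.85 − 10.5263)·e^0.045008 = 456.3237 × 1.046036 = 477.3310
Market S$473.91 < fair 477.3310: forward underpriced → reverse cash-and-carry (short the stock, invest proceeds at r, pay the dividends, go long the forward).
Profit at T = |F_mkt − F*| = |473.91 − 477.3310| = S$3.42 per share

S$3.42 per share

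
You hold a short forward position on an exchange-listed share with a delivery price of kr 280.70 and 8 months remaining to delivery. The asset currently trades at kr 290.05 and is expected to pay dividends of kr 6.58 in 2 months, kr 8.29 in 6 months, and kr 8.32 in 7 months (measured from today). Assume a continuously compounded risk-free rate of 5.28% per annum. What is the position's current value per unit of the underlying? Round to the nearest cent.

PV(remaining dividends) I = 6.58·e^(−0.0528·2/12) + 8.29·e^(−0.0528·6/12) + 8.32·e^(−0.0528·7/12) = 22.6640
Current forward F = (S − I)·e^(rT) = (290.05 − 22.6640)·e^(0.0528·8/12) = 267.3860 × 1.035827 = 276.9656
Value (long) = (F − K)·e^(−rT) = (276.9656 − 280.70) × 0.965412 = -3.6052
Short position value = −(long value) = kr 3.61

kr 3.61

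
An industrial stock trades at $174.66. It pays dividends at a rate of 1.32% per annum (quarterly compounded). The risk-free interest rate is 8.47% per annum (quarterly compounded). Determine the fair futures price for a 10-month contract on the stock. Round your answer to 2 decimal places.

F = S · (1+r/4)^(4T) / (1+q/4)^(4T)
= 174.66 × 1.072343 / 1.011042 = 174.66 × 1.060632
F = $185.25

$185.25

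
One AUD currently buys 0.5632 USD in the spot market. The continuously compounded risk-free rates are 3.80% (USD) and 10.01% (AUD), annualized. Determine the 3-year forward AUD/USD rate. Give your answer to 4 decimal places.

F = S·e^((r_USD − r_AUD)T) = 0.5632 · e^((0.0380 − 0.1001) × 3)
= 0.5632 · e^-0.186300 = 0.5632 × 0.830025
F = 0.4675 USD per AUD

0.4675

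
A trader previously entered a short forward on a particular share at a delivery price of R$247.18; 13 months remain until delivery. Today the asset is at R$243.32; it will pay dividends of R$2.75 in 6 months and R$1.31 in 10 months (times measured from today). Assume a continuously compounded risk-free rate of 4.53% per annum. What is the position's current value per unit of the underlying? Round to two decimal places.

-R$4.03

PV(remaining dividends) I = 2.75·e^(−0.0453·6/12) + 1.31·e^(−0.0453·10/12) = 3.9499
Current forward F = (S − I)·e^(rT) = (243.32 − 3.9499)·e^(0.0453·13/12) = 239.3701 × 1.050299 = 251.4102
Value (long) = (F − K)·e^(−rT) = (251.4102 − 247.18) × 0.952110 = 4.0276
Short position value = −(long value) = -R$4.03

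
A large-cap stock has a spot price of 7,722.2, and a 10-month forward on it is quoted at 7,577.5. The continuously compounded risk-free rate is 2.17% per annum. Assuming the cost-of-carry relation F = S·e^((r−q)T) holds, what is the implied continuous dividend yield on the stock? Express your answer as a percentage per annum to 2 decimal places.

4.44%

From F = S·e^((r−q)T): (r − q) = ln(F/S)/T
ln(7577.5/7722.2) = ln(0.981262) = -0.018916
(r − q) = -0.018916 / (10/12) = -0.022699
q = r − ln(F/S)/T = 0.0217 + 0.022699 = 0.044399
q = 4.44%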